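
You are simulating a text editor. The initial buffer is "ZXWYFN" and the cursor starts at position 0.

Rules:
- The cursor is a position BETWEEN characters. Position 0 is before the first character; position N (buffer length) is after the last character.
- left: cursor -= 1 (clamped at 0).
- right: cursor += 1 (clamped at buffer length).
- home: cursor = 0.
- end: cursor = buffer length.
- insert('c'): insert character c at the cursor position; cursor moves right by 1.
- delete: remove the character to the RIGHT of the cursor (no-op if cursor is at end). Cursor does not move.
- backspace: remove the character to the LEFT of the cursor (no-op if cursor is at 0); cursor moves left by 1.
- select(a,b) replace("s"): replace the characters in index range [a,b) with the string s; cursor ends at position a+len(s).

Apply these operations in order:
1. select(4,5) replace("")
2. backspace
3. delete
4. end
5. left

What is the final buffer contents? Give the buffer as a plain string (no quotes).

Answer: ZXW

Derivation:
After op 1 (select(4,5) replace("")): buf='ZXWYN' cursor=4
After op 2 (backspace): buf='ZXWN' cursor=3
After op 3 (delete): buf='ZXW' cursor=3
After op 4 (end): buf='ZXW' cursor=3
After op 5 (left): buf='ZXW' cursor=2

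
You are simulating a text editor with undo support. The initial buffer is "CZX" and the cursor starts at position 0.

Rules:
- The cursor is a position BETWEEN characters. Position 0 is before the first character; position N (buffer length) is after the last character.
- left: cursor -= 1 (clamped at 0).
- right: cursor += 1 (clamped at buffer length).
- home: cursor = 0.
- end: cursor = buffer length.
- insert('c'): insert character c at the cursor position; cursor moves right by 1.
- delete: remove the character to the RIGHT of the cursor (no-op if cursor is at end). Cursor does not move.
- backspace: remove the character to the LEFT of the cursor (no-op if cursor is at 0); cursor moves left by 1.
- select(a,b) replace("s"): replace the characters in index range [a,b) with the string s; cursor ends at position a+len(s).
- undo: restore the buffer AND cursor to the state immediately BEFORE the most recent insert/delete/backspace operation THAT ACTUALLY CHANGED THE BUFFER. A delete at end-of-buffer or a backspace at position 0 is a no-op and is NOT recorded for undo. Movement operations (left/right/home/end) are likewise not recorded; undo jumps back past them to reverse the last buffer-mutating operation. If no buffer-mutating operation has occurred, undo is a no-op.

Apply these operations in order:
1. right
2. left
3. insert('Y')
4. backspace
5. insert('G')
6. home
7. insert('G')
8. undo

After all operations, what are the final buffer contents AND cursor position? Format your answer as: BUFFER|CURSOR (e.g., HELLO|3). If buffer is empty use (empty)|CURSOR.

Answer: GCZX|0

Derivation:
After op 1 (right): buf='CZX' cursor=1
After op 2 (left): buf='CZX' cursor=0
After op 3 (insert('Y')): buf='YCZX' cursor=1
After op 4 (backspace): buf='CZX' cursor=0
After op 5 (insert('G')): buf='GCZX' cursor=1
After op 6 (home): buf='GCZX' cursor=0
After op 7 (insert('G')): buf='GGCZX' cursor=1
After op 8 (undo): buf='GCZX' cursor=0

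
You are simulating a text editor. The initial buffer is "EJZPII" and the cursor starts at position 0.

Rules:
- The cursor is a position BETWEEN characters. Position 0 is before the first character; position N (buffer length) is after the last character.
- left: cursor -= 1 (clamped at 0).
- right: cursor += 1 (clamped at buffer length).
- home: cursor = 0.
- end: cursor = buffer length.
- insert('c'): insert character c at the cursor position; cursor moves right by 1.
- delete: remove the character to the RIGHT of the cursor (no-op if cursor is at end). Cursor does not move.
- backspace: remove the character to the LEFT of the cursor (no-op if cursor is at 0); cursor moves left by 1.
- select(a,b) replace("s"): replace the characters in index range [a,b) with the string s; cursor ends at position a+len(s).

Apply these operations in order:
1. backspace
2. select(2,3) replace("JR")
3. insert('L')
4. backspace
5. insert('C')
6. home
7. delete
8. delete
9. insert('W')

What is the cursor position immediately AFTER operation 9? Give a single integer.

After op 1 (backspace): buf='EJZPII' cursor=0
After op 2 (select(2,3) replace("JR")): buf='EJJRPII' cursor=4
After op 3 (insert('L')): buf='EJJRLPII' cursor=5
After op 4 (backspace): buf='EJJRPII' cursor=4
After op 5 (insert('C')): buf='EJJRCPII' cursor=5
After op 6 (home): buf='EJJRCPII' cursor=0
After op 7 (delete): buf='JJRCPII' cursor=0
After op 8 (delete): buf='JRCPII' cursor=0
After op 9 (insert('W')): buf='WJRCPII' cursor=1

Answer: 1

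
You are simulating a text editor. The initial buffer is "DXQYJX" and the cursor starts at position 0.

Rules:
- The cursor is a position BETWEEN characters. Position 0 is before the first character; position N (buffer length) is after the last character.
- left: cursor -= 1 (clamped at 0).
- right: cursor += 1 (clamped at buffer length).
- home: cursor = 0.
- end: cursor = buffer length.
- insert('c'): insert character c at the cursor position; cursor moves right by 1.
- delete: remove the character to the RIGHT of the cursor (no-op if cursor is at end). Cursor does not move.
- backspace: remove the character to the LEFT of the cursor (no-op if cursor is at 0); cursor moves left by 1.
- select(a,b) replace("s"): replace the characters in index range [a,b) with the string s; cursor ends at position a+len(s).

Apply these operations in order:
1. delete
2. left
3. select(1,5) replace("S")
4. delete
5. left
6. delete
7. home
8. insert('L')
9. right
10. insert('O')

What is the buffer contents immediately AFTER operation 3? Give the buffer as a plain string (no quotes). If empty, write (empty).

After op 1 (delete): buf='XQYJX' cursor=0
After op 2 (left): buf='XQYJX' cursor=0
After op 3 (select(1,5) replace("S")): buf='XS' cursor=2

Answer: XS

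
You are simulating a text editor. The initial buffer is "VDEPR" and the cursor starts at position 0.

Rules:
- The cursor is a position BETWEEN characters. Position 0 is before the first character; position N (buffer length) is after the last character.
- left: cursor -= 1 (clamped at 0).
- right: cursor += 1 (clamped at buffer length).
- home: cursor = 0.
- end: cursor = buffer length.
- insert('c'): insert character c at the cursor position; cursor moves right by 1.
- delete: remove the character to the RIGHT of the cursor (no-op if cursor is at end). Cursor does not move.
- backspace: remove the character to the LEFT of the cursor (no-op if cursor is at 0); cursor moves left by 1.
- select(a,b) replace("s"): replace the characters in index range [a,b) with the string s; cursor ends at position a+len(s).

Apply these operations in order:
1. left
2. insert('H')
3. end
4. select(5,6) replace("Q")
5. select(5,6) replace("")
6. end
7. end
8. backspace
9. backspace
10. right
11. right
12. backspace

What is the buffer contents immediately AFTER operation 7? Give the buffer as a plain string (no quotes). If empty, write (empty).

After op 1 (left): buf='VDEPR' cursor=0
After op 2 (insert('H')): buf='HVDEPR' cursor=1
After op 3 (end): buf='HVDEPR' cursor=6
After op 4 (select(5,6) replace("Q")): buf='HVDEPQ' cursor=6
After op 5 (select(5,6) replace("")): buf='HVDEP' cursor=5
After op 6 (end): buf='HVDEP' cursor=5
After op 7 (end): buf='HVDEP' cursor=5

Answer: HVDEP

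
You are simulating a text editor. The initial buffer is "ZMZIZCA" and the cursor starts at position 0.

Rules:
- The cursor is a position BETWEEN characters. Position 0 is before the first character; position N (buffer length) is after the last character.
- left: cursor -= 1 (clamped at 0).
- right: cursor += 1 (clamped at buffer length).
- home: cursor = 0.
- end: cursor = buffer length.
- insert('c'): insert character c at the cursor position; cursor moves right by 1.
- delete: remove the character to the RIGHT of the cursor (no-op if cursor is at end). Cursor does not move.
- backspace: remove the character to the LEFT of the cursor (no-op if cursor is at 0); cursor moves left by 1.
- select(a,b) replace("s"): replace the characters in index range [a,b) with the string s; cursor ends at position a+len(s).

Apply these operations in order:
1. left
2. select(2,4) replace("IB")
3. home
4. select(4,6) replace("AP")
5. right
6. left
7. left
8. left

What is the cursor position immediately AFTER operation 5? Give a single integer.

After op 1 (left): buf='ZMZIZCA' cursor=0
After op 2 (select(2,4) replace("IB")): buf='ZMIBZCA' cursor=4
After op 3 (home): buf='ZMIBZCA' cursor=0
After op 4 (select(4,6) replace("AP")): buf='ZMIBAPA' cursor=6
After op 5 (right): buf='ZMIBAPA' cursor=7

Answer: 7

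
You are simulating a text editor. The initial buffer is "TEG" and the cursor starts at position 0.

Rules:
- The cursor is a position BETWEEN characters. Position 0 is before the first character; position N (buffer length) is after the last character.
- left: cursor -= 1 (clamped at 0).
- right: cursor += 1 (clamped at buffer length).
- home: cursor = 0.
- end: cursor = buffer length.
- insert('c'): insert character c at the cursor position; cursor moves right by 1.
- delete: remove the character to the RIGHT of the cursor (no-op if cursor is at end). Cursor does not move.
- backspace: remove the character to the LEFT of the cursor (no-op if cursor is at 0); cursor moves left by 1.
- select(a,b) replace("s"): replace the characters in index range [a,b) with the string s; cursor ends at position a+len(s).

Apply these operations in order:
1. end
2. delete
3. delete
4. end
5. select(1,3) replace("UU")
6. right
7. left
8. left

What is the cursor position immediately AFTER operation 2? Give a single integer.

After op 1 (end): buf='TEG' cursor=3
After op 2 (delete): buf='TEG' cursor=3

Answer: 3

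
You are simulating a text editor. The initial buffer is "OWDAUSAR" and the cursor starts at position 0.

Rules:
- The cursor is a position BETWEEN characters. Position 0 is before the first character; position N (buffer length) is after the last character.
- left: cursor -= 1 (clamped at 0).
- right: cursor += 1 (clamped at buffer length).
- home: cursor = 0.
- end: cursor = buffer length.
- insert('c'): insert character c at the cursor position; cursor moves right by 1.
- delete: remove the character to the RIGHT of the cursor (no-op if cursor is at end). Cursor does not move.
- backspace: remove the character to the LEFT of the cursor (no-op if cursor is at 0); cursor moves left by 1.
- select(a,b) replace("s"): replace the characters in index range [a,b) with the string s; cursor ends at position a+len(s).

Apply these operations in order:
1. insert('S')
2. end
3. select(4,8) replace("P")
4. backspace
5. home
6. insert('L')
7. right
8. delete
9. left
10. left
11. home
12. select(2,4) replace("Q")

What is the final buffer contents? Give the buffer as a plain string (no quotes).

Answer: LSQR

Derivation:
After op 1 (insert('S')): buf='SOWDAUSAR' cursor=1
After op 2 (end): buf='SOWDAUSAR' cursor=9
After op 3 (select(4,8) replace("P")): buf='SOWDPR' cursor=5
After op 4 (backspace): buf='SOWDR' cursor=4
After op 5 (home): buf='SOWDR' cursor=0
After op 6 (insert('L')): buf='LSOWDR' cursor=1
After op 7 (right): buf='LSOWDR' cursor=2
After op 8 (delete): buf='LSWDR' cursor=2
After op 9 (left): buf='LSWDR' cursor=1
After op 10 (left): buf='LSWDR' cursor=0
After op 11 (home): buf='LSWDR' cursor=0
After op 12 (select(2,4) replace("Q")): buf='LSQR' cursor=3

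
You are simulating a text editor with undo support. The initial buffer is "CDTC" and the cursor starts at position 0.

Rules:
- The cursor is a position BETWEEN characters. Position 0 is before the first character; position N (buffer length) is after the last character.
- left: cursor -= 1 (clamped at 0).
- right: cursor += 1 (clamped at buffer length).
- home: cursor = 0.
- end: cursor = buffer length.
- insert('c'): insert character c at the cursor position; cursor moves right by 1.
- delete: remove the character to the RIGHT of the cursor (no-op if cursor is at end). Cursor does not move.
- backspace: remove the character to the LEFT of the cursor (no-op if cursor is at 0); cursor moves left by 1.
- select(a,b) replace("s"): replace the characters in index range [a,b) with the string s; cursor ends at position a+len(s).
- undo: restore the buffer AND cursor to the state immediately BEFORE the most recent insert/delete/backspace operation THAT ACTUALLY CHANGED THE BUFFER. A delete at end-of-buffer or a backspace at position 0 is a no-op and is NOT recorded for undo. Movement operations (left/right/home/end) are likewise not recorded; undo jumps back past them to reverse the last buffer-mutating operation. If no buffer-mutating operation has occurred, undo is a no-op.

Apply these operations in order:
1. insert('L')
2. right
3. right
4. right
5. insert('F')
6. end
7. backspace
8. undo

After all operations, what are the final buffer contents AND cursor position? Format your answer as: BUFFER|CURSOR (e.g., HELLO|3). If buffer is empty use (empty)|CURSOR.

Answer: LCDTFC|6

Derivation:
After op 1 (insert('L')): buf='LCDTC' cursor=1
After op 2 (right): buf='LCDTC' cursor=2
After op 3 (right): buf='LCDTC' cursor=3
After op 4 (right): buf='LCDTC' cursor=4
After op 5 (insert('F')): buf='LCDTFC' cursor=5
After op 6 (end): buf='LCDTFC' cursor=6
After op 7 (backspace): buf='LCDTF' cursor=5
After op 8 (undo): buf='LCDTFC' cursor=6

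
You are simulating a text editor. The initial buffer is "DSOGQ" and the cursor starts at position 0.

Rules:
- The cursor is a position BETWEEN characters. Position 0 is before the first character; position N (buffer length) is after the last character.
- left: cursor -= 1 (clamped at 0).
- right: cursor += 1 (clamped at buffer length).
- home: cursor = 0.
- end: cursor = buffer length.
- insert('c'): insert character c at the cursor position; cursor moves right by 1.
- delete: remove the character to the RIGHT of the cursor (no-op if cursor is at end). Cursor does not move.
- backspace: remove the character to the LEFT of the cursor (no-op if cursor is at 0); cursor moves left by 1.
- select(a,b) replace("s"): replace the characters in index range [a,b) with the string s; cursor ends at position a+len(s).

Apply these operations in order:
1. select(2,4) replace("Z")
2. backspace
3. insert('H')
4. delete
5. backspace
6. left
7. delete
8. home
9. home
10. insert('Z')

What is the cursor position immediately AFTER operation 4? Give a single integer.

Answer: 3

Derivation:
After op 1 (select(2,4) replace("Z")): buf='DSZQ' cursor=3
After op 2 (backspace): buf='DSQ' cursor=2
After op 3 (insert('H')): buf='DSHQ' cursor=3
After op 4 (delete): buf='DSH' cursor=3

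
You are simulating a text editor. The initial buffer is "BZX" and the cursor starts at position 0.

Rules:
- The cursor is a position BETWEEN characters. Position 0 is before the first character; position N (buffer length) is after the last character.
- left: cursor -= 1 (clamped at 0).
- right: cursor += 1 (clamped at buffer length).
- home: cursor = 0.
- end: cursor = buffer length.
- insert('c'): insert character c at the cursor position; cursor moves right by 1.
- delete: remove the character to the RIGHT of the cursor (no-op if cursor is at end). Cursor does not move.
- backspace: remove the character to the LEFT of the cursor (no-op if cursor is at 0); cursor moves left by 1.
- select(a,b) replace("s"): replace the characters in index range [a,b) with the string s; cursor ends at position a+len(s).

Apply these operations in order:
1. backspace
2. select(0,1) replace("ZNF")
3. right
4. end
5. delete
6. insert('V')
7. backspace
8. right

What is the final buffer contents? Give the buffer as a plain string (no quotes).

After op 1 (backspace): buf='BZX' cursor=0
After op 2 (select(0,1) replace("ZNF")): buf='ZNFZX' cursor=3
After op 3 (right): buf='ZNFZX' cursor=4
After op 4 (end): buf='ZNFZX' cursor=5
After op 5 (delete): buf='ZNFZX' cursor=5
After op 6 (insert('V')): buf='ZNFZXV' cursor=6
After op 7 (backspace): buf='ZNFZX' cursor=5
After op 8 (right): buf='ZNFZX' cursor=5

Answer: ZNFZX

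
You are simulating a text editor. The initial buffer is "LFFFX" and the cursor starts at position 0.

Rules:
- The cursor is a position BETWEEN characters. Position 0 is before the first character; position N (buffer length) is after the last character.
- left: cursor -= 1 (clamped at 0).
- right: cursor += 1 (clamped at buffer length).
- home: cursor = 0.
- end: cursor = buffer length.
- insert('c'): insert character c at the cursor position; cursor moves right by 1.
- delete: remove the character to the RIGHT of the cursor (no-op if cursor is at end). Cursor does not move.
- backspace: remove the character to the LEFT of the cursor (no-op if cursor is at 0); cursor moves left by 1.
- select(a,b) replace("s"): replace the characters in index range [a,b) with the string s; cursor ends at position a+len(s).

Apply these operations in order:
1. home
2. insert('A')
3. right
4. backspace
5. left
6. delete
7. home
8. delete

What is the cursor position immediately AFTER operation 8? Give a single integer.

Answer: 0

Derivation:
After op 1 (home): buf='LFFFX' cursor=0
After op 2 (insert('A')): buf='ALFFFX' cursor=1
After op 3 (right): buf='ALFFFX' cursor=2
After op 4 (backspace): buf='AFFFX' cursor=1
After op 5 (left): buf='AFFFX' cursor=0
After op 6 (delete): buf='FFFX' cursor=0
After op 7 (home): buf='FFFX' cursor=0
After op 8 (delete): buf='FFX' cursor=0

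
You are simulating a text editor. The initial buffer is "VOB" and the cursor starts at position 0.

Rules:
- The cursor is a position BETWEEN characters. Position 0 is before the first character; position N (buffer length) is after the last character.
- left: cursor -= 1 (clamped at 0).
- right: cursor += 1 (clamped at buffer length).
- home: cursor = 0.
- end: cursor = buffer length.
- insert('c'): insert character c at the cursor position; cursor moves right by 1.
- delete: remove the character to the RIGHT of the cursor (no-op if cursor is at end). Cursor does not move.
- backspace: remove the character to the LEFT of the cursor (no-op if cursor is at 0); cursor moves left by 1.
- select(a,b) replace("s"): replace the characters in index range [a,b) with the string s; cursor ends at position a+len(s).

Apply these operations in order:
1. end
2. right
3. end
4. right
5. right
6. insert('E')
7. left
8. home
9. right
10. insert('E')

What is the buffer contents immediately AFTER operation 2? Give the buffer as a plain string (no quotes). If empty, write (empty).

Answer: VOB

Derivation:
After op 1 (end): buf='VOB' cursor=3
After op 2 (right): buf='VOB' cursor=3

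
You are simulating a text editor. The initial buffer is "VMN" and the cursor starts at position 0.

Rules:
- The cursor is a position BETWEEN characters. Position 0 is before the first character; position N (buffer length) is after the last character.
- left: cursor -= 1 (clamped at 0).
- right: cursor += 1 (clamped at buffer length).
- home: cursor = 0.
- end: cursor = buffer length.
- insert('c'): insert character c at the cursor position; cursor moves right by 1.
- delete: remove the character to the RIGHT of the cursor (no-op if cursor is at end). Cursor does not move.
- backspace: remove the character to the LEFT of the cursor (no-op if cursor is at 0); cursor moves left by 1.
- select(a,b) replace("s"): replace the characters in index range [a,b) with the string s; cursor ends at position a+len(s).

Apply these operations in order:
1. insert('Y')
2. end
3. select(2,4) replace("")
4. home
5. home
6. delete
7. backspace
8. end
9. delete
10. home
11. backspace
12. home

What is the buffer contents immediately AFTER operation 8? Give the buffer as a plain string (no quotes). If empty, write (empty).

Answer: V

Derivation:
After op 1 (insert('Y')): buf='YVMN' cursor=1
After op 2 (end): buf='YVMN' cursor=4
After op 3 (select(2,4) replace("")): buf='YV' cursor=2
After op 4 (home): buf='YV' cursor=0
After op 5 (home): buf='YV' cursor=0
After op 6 (delete): buf='V' cursor=0
After op 7 (backspace): buf='V' cursor=0
After op 8 (end): buf='V' cursor=1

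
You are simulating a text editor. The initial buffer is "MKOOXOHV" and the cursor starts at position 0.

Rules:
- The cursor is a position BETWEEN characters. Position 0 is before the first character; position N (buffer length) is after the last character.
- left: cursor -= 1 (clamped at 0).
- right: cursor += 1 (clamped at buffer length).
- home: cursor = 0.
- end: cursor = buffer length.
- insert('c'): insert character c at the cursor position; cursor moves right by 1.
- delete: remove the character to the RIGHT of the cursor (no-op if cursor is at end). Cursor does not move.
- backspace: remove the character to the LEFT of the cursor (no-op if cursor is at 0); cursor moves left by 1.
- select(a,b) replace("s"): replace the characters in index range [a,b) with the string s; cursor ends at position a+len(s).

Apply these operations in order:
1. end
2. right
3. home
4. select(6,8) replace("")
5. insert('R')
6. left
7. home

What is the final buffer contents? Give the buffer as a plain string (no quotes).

After op 1 (end): buf='MKOOXOHV' cursor=8
After op 2 (right): buf='MKOOXOHV' cursor=8
After op 3 (home): buf='MKOOXOHV' cursor=0
After op 4 (select(6,8) replace("")): buf='MKOOXO' cursor=6
After op 5 (insert('R')): buf='MKOOXOR' cursor=7
After op 6 (left): buf='MKOOXOR' cursor=6
After op 7 (home): buf='MKOOXOR' cursor=0

Answer: MKOOXOR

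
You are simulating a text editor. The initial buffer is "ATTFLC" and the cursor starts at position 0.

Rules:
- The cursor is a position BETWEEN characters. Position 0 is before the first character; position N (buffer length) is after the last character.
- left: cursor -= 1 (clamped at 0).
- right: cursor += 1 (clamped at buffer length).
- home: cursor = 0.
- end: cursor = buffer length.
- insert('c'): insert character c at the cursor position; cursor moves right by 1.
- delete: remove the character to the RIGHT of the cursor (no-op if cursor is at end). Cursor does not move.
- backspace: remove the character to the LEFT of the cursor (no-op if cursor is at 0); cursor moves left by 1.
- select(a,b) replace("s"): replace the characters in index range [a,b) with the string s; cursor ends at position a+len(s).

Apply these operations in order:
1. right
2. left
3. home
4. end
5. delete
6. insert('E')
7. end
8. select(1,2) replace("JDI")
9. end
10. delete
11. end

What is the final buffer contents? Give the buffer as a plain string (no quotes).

Answer: AJDITFLCE

Derivation:
After op 1 (right): buf='ATTFLC' cursor=1
After op 2 (left): buf='ATTFLC' cursor=0
After op 3 (home): buf='ATTFLC' cursor=0
After op 4 (end): buf='ATTFLC' cursor=6
After op 5 (delete): buf='ATTFLC' cursor=6
After op 6 (insert('E')): buf='ATTFLCE' cursor=7
After op 7 (end): buf='ATTFLCE' cursor=7
After op 8 (select(1,2) replace("JDI")): buf='AJDITFLCE' cursor=4
After op 9 (end): buf='AJDITFLCE' cursor=9
After op 10 (delete): buf='AJDITFLCE' cursor=9
After op 11 (end): buf='AJDITFLCE' cursor=9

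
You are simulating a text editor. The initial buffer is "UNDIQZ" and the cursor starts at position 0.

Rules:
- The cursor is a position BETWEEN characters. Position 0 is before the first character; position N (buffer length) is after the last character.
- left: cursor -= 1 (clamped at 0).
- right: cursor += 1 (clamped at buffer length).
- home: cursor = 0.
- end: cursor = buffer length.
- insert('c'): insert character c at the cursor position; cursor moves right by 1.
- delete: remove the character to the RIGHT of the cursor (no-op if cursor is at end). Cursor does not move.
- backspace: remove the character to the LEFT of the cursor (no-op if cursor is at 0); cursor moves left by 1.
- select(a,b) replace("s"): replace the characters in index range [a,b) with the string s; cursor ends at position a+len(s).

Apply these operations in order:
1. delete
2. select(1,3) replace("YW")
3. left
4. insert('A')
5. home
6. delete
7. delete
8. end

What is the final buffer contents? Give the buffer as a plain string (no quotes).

Answer: AWQZ

Derivation:
After op 1 (delete): buf='NDIQZ' cursor=0
After op 2 (select(1,3) replace("YW")): buf='NYWQZ' cursor=3
After op 3 (left): buf='NYWQZ' cursor=2
After op 4 (insert('A')): buf='NYAWQZ' cursor=3
After op 5 (home): buf='NYAWQZ' cursor=0
After op 6 (delete): buf='YAWQZ' cursor=0
After op 7 (delete): buf='AWQZ' cursor=0
After op 8 (end): buf='AWQZ' cursor=4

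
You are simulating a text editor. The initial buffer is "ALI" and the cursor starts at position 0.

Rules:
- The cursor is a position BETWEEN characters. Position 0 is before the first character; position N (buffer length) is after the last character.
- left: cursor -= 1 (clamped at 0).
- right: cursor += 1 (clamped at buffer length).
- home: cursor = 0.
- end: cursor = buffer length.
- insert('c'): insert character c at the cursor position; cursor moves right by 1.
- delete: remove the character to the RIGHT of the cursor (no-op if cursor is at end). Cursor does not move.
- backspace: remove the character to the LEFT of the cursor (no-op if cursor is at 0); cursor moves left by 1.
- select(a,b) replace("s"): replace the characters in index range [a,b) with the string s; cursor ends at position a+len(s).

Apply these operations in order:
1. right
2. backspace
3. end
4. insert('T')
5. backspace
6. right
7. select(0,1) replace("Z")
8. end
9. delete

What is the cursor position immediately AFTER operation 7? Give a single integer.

After op 1 (right): buf='ALI' cursor=1
After op 2 (backspace): buf='LI' cursor=0
After op 3 (end): buf='LI' cursor=2
After op 4 (insert('T')): buf='LIT' cursor=3
After op 5 (backspace): buf='LI' cursor=2
After op 6 (right): buf='LI' cursor=2
After op 7 (select(0,1) replace("Z")): buf='ZI' cursor=1

Answer: 1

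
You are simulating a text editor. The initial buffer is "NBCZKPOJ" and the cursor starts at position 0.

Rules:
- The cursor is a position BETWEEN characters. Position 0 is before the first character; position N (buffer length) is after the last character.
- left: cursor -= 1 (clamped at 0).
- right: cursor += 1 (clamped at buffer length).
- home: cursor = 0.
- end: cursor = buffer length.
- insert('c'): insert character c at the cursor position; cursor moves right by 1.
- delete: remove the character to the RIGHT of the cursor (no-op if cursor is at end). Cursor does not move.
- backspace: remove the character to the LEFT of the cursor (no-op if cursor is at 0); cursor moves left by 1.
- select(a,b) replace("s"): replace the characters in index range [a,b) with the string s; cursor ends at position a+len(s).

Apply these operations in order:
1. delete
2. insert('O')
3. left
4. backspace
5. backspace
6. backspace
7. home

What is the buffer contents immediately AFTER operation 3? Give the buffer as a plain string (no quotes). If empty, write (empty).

Answer: OBCZKPOJ

Derivation:
After op 1 (delete): buf='BCZKPOJ' cursor=0
After op 2 (insert('O')): buf='OBCZKPOJ' cursor=1
After op 3 (left): buf='OBCZKPOJ' cursor=0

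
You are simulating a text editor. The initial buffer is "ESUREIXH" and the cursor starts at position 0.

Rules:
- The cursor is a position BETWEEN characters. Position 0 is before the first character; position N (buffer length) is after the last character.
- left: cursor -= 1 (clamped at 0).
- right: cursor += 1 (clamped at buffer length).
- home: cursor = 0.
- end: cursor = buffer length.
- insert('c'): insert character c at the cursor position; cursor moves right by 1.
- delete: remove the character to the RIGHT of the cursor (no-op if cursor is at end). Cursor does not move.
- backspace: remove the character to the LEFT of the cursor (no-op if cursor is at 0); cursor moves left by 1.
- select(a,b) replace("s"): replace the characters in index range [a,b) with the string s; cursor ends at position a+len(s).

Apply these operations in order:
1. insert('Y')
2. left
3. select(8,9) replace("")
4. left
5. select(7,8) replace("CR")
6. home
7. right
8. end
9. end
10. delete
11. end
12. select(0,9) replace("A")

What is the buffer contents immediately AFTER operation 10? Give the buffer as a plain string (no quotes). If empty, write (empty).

After op 1 (insert('Y')): buf='YESUREIXH' cursor=1
After op 2 (left): buf='YESUREIXH' cursor=0
After op 3 (select(8,9) replace("")): buf='YESUREIX' cursor=8
After op 4 (left): buf='YESUREIX' cursor=7
After op 5 (select(7,8) replace("CR")): buf='YESUREICR' cursor=9
After op 6 (home): buf='YESUREICR' cursor=0
After op 7 (right): buf='YESUREICR' cursor=1
After op 8 (end): buf='YESUREICR' cursor=9
After op 9 (end): buf='YESUREICR' cursor=9
After op 10 (delete): buf='YESUREICR' cursor=9

Answer: YESUREICR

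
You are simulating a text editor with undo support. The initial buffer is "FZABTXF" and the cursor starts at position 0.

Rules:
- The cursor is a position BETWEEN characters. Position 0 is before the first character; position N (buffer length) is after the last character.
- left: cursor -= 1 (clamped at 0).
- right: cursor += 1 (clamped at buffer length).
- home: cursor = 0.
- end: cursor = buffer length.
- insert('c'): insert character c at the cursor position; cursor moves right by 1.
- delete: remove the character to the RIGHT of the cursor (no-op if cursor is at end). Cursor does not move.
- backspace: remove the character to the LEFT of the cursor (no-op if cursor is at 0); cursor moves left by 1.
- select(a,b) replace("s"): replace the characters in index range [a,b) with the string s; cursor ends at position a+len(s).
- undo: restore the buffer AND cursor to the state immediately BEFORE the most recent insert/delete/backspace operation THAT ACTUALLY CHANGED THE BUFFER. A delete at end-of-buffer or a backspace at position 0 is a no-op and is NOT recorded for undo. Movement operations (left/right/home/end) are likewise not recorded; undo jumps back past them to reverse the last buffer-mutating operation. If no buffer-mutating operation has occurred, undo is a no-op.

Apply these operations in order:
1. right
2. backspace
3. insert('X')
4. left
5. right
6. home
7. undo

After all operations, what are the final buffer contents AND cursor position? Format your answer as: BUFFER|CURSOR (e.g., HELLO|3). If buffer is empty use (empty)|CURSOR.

Answer: ZABTXF|0

Derivation:
After op 1 (right): buf='FZABTXF' cursor=1
After op 2 (backspace): buf='ZABTXF' cursor=0
After op 3 (insert('X')): buf='XZABTXF' cursor=1
After op 4 (left): buf='XZABTXF' cursor=0
After op 5 (right): buf='XZABTXF' cursor=1
After op 6 (home): buf='XZABTXF' cursor=0
After op 7 (undo): buf='ZABTXF' cursor=0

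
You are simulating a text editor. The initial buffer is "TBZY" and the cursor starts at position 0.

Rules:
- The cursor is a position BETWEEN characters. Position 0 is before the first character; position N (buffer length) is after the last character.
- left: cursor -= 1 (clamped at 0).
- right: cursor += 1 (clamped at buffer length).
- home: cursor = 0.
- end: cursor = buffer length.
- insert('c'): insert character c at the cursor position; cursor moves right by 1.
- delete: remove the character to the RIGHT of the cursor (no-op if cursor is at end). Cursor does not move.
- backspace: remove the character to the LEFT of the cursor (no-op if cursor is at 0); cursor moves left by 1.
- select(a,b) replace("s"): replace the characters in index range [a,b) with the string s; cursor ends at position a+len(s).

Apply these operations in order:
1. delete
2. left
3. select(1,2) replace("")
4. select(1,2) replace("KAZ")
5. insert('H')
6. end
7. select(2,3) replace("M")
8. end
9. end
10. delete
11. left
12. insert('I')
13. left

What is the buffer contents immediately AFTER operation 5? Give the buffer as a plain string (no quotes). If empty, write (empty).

Answer: BKAZH

Derivation:
After op 1 (delete): buf='BZY' cursor=0
After op 2 (left): buf='BZY' cursor=0
After op 3 (select(1,2) replace("")): buf='BY' cursor=1
After op 4 (select(1,2) replace("KAZ")): buf='BKAZ' cursor=4
After op 5 (insert('H')): buf='BKAZH' cursor=5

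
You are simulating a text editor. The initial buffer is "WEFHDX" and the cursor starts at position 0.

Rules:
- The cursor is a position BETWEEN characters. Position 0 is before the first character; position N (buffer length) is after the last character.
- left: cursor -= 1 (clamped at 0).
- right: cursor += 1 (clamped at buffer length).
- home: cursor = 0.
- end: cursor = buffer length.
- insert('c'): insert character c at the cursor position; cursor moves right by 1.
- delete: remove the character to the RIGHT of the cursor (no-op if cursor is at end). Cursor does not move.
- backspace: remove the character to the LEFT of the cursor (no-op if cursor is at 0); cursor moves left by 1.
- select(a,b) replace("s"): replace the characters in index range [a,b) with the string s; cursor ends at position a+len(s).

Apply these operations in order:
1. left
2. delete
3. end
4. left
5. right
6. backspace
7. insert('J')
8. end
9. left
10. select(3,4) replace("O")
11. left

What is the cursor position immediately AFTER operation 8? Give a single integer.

Answer: 5

Derivation:
After op 1 (left): buf='WEFHDX' cursor=0
After op 2 (delete): buf='EFHDX' cursor=0
After op 3 (end): buf='EFHDX' cursor=5
After op 4 (left): buf='EFHDX' cursor=4
After op 5 (right): buf='EFHDX' cursor=5
After op 6 (backspace): buf='EFHD' cursor=4
After op 7 (insert('J')): buf='EFHDJ' cursor=5
After op 8 (end): buf='EFHDJ' cursor=5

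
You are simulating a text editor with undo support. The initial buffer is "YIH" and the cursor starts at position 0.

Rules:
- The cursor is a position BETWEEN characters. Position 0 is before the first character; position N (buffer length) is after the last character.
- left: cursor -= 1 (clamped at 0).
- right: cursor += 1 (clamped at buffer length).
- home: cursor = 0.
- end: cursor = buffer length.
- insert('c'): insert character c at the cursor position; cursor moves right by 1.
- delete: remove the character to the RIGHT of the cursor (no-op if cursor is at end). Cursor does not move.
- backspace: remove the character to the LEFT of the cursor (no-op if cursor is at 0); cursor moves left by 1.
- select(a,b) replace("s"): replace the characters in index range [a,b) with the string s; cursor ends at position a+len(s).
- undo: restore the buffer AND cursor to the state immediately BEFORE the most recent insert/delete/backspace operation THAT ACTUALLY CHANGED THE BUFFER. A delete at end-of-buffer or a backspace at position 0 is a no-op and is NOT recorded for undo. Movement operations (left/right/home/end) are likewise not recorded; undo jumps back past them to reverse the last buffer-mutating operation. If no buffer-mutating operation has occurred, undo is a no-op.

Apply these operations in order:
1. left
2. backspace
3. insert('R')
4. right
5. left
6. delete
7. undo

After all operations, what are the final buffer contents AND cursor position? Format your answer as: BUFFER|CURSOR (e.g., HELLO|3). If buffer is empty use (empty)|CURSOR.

Answer: RYIH|1

Derivation:
After op 1 (left): buf='YIH' cursor=0
After op 2 (backspace): buf='YIH' cursor=0
After op 3 (insert('R')): buf='RYIH' cursor=1
After op 4 (right): buf='RYIH' cursor=2
After op 5 (left): buf='RYIH' cursor=1
After op 6 (delete): buf='RIH' cursor=1
After op 7 (undo): buf='RYIH' cursor=1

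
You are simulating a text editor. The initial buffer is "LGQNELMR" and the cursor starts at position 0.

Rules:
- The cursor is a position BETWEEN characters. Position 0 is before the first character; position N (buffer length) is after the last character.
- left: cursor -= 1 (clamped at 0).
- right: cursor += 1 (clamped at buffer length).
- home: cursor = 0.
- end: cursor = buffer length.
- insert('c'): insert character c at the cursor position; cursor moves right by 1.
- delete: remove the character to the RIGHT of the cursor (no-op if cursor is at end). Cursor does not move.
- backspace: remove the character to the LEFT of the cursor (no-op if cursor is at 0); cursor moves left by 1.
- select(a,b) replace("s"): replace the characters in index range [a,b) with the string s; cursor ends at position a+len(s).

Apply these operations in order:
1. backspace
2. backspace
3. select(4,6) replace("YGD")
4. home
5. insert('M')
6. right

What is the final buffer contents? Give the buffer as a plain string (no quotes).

After op 1 (backspace): buf='LGQNELMR' cursor=0
After op 2 (backspace): buf='LGQNELMR' cursor=0
After op 3 (select(4,6) replace("YGD")): buf='LGQNYGDMR' cursor=7
After op 4 (home): buf='LGQNYGDMR' cursor=0
After op 5 (insert('M')): buf='MLGQNYGDMR' cursor=1
After op 6 (right): buf='MLGQNYGDMR' cursor=2

Answer: MLGQNYGDMR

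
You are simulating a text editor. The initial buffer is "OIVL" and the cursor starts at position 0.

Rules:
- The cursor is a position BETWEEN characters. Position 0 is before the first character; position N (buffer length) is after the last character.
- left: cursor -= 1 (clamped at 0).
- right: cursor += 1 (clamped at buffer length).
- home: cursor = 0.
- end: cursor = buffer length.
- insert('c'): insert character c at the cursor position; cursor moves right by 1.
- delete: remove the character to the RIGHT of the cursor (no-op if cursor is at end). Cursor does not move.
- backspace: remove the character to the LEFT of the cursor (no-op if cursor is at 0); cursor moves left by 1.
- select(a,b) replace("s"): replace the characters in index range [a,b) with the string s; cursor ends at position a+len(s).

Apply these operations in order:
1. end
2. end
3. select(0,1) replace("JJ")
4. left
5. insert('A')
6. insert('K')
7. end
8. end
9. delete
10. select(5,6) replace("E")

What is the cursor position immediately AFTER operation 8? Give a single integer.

Answer: 7

Derivation:
After op 1 (end): buf='OIVL' cursor=4
After op 2 (end): buf='OIVL' cursor=4
After op 3 (select(0,1) replace("JJ")): buf='JJIVL' cursor=2
After op 4 (left): buf='JJIVL' cursor=1
After op 5 (insert('A')): buf='JAJIVL' cursor=2
After op 6 (insert('K')): buf='JAKJIVL' cursor=3
After op 7 (end): buf='JAKJIVL' cursor=7
After op 8 (end): buf='JAKJIVL' cursor=7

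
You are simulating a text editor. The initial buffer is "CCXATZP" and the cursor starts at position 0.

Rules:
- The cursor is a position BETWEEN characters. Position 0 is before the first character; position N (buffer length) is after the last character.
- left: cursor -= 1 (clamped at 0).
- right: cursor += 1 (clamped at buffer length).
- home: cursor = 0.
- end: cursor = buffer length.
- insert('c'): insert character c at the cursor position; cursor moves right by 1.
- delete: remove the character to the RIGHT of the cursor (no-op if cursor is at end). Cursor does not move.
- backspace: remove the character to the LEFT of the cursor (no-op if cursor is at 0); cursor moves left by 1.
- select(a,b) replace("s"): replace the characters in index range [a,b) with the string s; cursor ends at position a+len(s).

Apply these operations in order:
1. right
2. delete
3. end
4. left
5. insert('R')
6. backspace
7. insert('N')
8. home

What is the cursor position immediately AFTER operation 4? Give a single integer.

Answer: 5

Derivation:
After op 1 (right): buf='CCXATZP' cursor=1
After op 2 (delete): buf='CXATZP' cursor=1
After op 3 (end): buf='CXATZP' cursor=6
After op 4 (left): buf='CXATZP' cursor=5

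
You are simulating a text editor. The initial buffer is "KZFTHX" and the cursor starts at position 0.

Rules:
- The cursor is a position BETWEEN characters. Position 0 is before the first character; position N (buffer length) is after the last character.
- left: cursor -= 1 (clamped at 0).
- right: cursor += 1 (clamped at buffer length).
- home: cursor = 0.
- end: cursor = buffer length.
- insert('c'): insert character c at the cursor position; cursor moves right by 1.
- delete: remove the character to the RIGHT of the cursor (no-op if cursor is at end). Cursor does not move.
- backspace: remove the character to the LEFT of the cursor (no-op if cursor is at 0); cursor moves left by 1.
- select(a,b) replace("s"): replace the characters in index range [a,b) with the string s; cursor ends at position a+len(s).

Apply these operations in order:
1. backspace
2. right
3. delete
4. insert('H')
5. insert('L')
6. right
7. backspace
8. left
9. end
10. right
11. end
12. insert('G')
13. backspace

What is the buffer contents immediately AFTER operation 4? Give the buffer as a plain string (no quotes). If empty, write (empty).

After op 1 (backspace): buf='KZFTHX' cursor=0
After op 2 (right): buf='KZFTHX' cursor=1
After op 3 (delete): buf='KFTHX' cursor=1
After op 4 (insert('H')): buf='KHFTHX' cursor=2

Answer: KHFTHX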